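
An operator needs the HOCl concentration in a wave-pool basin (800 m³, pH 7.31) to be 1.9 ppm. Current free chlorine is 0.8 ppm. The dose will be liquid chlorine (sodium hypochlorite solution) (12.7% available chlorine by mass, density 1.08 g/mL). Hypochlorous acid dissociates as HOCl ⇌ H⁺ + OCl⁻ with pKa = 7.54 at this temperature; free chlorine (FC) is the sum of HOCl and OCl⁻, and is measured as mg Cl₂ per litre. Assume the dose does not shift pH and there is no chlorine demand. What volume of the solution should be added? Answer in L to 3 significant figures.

Volume: 800 m³ = 800,000 L.
[OCl⁻]/[HOCl] = 10^(pH − pKa) = 10^(7.31 − 7.54) = 0.5888; fraction as HOCl = 1/(1 + 0.5888) = 0.6294.
Free chlorine required for 1.9 ppm HOCl: 1.9 / 0.6294 = 3.019 ppm.
FC to add: 3.019 − 0.8 = 2.219 mg/L as Cl₂.
Cl₂ equivalent: 2.219 mg/L × 800,000 L = 1775 g.
Product at 12.7% available Cl: 1775 / 0.127 = 13,980 g.
Volume: 13,980 g ÷ 1.08 g/mL = 12,940 mL.

12.9 L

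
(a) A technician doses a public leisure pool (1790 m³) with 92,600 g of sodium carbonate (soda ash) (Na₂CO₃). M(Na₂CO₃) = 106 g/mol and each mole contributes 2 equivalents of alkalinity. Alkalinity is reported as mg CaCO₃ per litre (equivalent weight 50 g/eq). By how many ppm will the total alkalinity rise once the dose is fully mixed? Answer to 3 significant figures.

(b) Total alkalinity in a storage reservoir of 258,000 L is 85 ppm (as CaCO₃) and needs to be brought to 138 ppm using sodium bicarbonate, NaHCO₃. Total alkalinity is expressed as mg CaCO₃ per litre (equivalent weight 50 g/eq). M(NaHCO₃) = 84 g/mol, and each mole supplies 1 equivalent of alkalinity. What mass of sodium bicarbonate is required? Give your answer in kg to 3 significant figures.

(a) Volume: 1790 m³ = 1,790,000 L.
(a) Moles of Na₂CO₃: 92,600 g ÷ 106 g/mol = 873.6 mol → 1747 eq of alkalinity.
(a) As CaCO₃: 1747 eq × 50 g/eq = 87,360 g.
(a) Rise: 87,360 g / 1,790,000 L × 1000 = 48.8 mg/L.

(b) Alkalinity to add: (138 − 85) = 53 mg/L as CaCO₃ × 258,000 L = 13,670 g as CaCO₃.
(b) Equivalents: 13,670 g ÷ 50 g/eq = 273.5 eq.
(b) NaHCO₃ supplies 1 eq per mole → 273.5 mol.
(b) Mass: 273.5 mol × 84 g/mol = 22,970 g.

(a) 48.8 ppm; (b) 23.0 kg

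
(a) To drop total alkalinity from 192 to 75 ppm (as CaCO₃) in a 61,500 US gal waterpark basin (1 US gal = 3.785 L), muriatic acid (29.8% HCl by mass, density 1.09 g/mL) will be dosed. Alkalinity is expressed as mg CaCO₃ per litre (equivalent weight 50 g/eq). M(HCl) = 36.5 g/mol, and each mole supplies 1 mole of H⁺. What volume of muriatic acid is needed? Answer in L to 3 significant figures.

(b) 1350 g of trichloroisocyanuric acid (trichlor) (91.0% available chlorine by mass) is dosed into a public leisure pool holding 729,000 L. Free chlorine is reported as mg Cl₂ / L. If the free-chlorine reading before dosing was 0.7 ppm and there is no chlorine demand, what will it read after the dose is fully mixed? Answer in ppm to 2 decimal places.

(a) 61.2 L; (b) 2.39 ppm

(a) Volume: 61,500 US gal × 3.785 L/gal = 232,778 L.
(a) Alkalinity to neutralize: (192 − 75) = 117 mg/L as CaCO₃ × 232,778 L = 27,230 g as CaCO₃.
(a) Equivalents of H⁺ required: 27,230 ÷ 50 g/eq = 544.7 eq = 544.7 mol HCl.
(a) Mass of HCl: 544.7 × 36.5 = 19,880 g.
(a) Mass of 29.8% solution: 19,880 / 0.298 = 66,720 g.
(a) Volume: 66,720 g ÷ 1.09 g/mL = 61,210 mL.

(b) Available chlorine delivered: 1350 g × 0.91 = 1228 g as Cl₂.
(b) Concentration rise: 1228 g / 729,000 L = 1.685 mg/L = 1.69 ppm.
(b) Final FC: 0.7 + 1.69 = 2.39 ppm.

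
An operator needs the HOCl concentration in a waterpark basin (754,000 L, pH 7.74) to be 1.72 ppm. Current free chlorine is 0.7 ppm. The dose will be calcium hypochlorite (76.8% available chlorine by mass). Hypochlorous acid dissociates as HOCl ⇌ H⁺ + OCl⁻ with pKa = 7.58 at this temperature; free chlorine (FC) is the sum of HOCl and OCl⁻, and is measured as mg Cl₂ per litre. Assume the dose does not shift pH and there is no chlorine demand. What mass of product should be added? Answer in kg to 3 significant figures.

[OCl⁻]/[HOCl] = 10^(pH − pKa) = 10^(7.74 − 7.58) = 1.445; fraction as HOCl = 1/(1 + 1.445) = 0.4089.
Free chlorine required for 1.72 ppm HOCl: 1.72 / 0.4089 = 4.206 ppm.
FC to add: 4.206 − 0.7 = 3.506 mg/L as Cl₂.
Cl₂ equivalent: 3.506 mg/L × 754,000 L = 2644 g.
Product at 76.8% available Cl: 2644 / 0.768 = 3442 g.

3.44 kg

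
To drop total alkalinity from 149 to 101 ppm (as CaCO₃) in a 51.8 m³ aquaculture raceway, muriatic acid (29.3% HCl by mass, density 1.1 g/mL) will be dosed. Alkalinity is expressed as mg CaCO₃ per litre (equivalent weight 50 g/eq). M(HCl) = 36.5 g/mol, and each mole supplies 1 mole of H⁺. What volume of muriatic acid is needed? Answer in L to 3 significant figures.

Volume: 51.8 m³ = 51,800 L.
Alkalinity to neutralize: (149 − 101) = 48 mg/L as CaCO₃ × 51,800 L = 2486 g as CaCO₃.
Equivalents of H⁺ required: 2486 ÷ 50 g/eq = 49.73 eq = 49.73 mol HCl.
Mass of HCl: 49.73 × 36.5 = 1815 g.
Mass of 29.3% solution: 1815 / 0.293 = 6195 g.
Volume: 6195 g ÷ 1.1 g/mL = 5632 mL.

5.63 L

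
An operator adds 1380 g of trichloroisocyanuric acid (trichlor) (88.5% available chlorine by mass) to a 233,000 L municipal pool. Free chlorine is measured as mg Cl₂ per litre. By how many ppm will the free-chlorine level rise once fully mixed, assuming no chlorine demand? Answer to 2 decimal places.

Available chlorine delivered: 1380 g × 0.885 = 1221 g as Cl₂.
Concentration rise: 1221 g / 233,000 L = 5.242 mg/L = 5.24 ppm.

5.24 ppm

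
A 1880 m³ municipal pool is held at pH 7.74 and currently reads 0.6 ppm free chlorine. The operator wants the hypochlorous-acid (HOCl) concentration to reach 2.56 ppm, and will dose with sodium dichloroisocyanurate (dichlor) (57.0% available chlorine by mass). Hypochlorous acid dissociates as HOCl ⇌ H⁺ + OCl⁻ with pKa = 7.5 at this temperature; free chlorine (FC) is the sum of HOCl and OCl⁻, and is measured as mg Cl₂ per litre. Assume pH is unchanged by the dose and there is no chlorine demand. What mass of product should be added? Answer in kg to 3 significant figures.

Volume: 1880 m³ = 1,880,000 L.
[OCl⁻]/[HOCl] = 10^(pH − pKa) = 10^(7.74 − 7.5) = 1.738; fraction as HOCl = 1/(1 + 1.738) = 0.3653.
Free chlorine required for 2.56 ppm HOCl: 2.56 / 0.3653 = 7.009 ppm.
FC to add: 7.009 − 0.6 = 6.409 mg/L as Cl₂.
Cl₂ equivalent: 6.409 mg/L × 1,880,000 L = 12,050 g.
Product at 57.0% available Cl: 12,050 / 0.57 = 21,140 g.

21.1 kg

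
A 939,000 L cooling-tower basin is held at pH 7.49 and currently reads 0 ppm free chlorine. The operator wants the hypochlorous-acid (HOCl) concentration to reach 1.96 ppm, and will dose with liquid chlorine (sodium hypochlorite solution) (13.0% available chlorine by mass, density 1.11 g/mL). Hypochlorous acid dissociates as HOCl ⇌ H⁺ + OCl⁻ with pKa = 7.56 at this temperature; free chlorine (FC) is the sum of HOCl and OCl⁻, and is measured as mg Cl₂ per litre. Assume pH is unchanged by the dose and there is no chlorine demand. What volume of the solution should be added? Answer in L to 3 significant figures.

[OCl⁻]/[HOCl] = 10^(pH − pKa) = 10^(7.49 − 7.56) = 0.8511; fraction as HOCl = 1/(1 + 0.8511) = 0.5402.
Free chlorine required for 1.96 ppm HOCl: 1.96 / 0.5402 = 3.628 ppm.
FC to add: 3.628 − 0 = 3.628 mg/L as Cl₂.
Cl₂ equivalent: 3.628 mg/L × 939,000 L = 3407 g.
Product at 13.0% available Cl: 3407 / 0.13 = 26,210 g.
Volume: 26,210 g ÷ 1.11 g/mL = 23,610 mL.

23.6 L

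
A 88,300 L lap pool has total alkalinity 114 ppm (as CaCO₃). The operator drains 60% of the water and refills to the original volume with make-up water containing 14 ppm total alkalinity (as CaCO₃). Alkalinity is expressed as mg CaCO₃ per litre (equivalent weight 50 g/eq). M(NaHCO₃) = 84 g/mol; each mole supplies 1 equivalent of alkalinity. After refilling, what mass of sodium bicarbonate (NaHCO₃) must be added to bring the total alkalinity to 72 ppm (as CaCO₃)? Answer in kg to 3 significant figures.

After draining 60% and refilling: 114 × 0.40 + 14 × 0.60 = 54 ppm.
Deficit to target: 72 − 54 = 18 mg/L.
As CaCO₃: 18 mg/L × 88,300 L = 1589 g; ÷ 50 g/eq ÷ 1 = 31.79 mol NaHCO₃.
Mass: 31.79 × 84 = 2670 g.

2.67 kg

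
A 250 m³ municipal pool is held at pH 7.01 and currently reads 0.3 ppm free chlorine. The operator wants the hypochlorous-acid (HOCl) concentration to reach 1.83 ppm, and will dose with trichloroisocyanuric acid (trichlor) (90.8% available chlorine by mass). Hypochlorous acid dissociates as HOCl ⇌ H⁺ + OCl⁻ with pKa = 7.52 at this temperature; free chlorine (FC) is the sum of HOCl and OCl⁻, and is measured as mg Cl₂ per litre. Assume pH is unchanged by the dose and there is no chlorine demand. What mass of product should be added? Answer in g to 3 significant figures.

577 g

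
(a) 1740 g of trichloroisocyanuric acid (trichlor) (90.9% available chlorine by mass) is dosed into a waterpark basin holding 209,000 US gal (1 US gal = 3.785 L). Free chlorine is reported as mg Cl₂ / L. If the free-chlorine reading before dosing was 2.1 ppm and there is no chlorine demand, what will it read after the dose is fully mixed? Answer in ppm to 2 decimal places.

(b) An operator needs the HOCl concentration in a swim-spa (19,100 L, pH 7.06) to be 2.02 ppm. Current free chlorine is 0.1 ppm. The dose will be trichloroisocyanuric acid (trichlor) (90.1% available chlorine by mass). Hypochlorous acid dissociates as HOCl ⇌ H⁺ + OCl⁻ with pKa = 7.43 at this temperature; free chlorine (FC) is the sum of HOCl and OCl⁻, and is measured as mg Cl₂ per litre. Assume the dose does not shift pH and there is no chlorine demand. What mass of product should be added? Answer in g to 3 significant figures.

(a) 4.10 ppm; (b) 59.0 g

(a) Volume: 209,000 US gal × 3.785 L/gal = 791,065 L.
(a) Available chlorine delivered: 1740 g × 0.909 = 1582 g as Cl₂.
(a) Concentration rise: 1582 g / 791,065 L = 1.999 mg/L = 2.00 ppm.
(a) Final FC: 2.1 + 2.00 = 4.10 ppm.

(b) [OCl⁻]/[HOCl] = 10^(pH − pKa) = 10^(7.06 − 7.43) = 0.4266; fraction as HOCl = 1/(1 + 0.4266) = 0.701.
(b) Free chlorine required for 2.02 ppm HOCl: 2.02 / 0.701 = 2.882 ppm.
(b) FC to add: 2.882 − 0.1 = 2.782 mg/L as Cl₂.
(b) Cl₂ equivalent: 2.782 mg/L × 19,100 L = 53.13 g.
(b) Product at 90.1% available Cl: 53.13 / 0.901 = 58.97 g.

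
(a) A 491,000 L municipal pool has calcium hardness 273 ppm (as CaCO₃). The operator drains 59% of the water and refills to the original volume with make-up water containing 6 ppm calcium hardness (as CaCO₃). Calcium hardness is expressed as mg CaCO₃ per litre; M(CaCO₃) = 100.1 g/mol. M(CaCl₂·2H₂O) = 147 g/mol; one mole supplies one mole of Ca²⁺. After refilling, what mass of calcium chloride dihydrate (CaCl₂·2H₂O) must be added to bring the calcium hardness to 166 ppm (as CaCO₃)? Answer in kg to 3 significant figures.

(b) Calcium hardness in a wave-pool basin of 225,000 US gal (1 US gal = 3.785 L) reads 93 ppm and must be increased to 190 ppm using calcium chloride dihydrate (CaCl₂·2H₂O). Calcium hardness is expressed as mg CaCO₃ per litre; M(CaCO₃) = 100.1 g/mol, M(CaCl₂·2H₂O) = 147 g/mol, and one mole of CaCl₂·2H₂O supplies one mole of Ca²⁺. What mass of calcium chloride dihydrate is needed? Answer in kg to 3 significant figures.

(a) After draining 59% and refilling: 273 × 0.41 + 6 × 0.59 = 115.47 ppm.
(a) Deficit to target: 166 − 115.47 = 50.53 mg/L.
(a) As CaCO₃: 50.53 mg/L × 491,000 L = 24,810 g; ÷ 100.1 = 247.9 mol Ca²⁺.
(a) Mass: 247.9 × 147 = 36,430 g.

(b) Volume: 225,000 US gal × 3.785 L/gal = 851,625 L.
(b) Hardness to add: (190 − 93) = 97 mg/L as CaCO₃ × 851,625 L = 82,610 g as CaCO₃.
(b) Moles of Ca²⁺ (1 mol Ca²⁺ ≡ 1 mol CaCO₃): 82,610 / 100.1 g/mol = 825.3 mol.
(b) Mass of CaCl₂·2H₂O: 825.3 × 147 = 121,300 g.

(a) 36.4 kg; (b) 121 kg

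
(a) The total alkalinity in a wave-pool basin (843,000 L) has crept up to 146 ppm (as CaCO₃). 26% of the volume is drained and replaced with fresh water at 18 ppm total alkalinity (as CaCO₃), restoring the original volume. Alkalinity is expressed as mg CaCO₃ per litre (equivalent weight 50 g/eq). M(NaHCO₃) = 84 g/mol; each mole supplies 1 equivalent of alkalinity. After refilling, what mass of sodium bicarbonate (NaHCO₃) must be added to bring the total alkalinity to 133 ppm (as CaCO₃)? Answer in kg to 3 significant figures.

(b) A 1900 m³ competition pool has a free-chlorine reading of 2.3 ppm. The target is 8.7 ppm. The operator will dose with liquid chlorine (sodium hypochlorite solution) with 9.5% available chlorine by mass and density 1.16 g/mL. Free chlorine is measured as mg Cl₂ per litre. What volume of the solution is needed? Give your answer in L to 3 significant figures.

(a) 28.7 kg; (b) 110 L

(a) After draining 26% and refilling: 146 × 0.74 + 18 × 0.26 = 112.72 ppm.
(a) Deficit to target: 133 − 112.72 = 20.28 mg/L.
(a) As CaCO₃: 20.28 mg/L × 843,000 L = 17,100 g; ÷ 50 g/eq ÷ 1 = 341.9 mol NaHCO₃.
(a) Mass: 341.9 × 84 = 28,720 g.

(b) Volume: 1900 m³ = 1,900,000 L.
(b) Chlorine deficit: 8.7 − 2.3 = 6.4 ppm = 6.4 mg/L as Cl₂.
(b) Cl₂ equivalent needed: 6.4 mg/L × 1,900,000 L = 12,160,000 mg = 12,160 g.
(b) Product at 9.5% available chlorine: 12,160 / 0.095 = 128,000 g.
(b) Volume at density 1.16 g/mL: 128,000 g ÷ 1.16 g/mL = 110,300 mL.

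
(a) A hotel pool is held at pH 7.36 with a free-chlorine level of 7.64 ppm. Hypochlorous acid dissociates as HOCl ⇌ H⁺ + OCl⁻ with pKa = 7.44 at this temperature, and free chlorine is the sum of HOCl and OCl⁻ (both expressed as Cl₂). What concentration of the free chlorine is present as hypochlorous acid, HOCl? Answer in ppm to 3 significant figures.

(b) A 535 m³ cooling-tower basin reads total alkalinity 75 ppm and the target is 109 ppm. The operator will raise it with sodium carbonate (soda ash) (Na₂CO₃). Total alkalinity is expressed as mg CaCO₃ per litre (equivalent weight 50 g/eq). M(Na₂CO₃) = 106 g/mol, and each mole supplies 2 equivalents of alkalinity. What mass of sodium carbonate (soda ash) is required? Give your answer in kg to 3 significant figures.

(a) 4.17 ppm; (b) 19.3 kg

(a) [OCl⁻]/[HOCl] = 10^(pH − pKa) = 10^(7.36 − 7.44) = 10^-0.08 = 0.8318.
(a) Fraction as HOCl = 1 / (1 + 0.8318) = 0.5459.
(a) HOCl = 0.5459 × 7.64 ppm = 4.171 ppm.

(b) Volume: 535 m³ = 535,000 L.
(b) Alkalinity to add: (109 − 75) = 34 mg/L as CaCO₃ × 535,000 L = 18,190 g as CaCO₃.
(b) Equivalents: 18,190 g ÷ 50 g/eq = 363.8 eq.
(b) Each mole of Na₂CO₃ supplies 2 eq, so 363.8 / 2 = 181.9 mol.
(b) Mass: 181.9 mol × 106 g/mol = 19,280 g.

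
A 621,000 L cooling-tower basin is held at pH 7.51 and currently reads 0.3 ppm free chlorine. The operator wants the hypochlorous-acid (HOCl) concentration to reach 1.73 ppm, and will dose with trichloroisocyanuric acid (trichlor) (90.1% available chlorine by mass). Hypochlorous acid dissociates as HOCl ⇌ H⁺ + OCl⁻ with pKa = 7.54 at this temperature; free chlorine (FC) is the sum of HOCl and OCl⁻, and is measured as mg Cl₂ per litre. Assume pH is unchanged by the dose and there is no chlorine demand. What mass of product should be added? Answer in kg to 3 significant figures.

[OCl⁻]/[HOCl] = 10^(pH − pKa) = 10^(7.51 − 7.54) = 0.9333; fraction as HOCl = 1/(1 + 0.9333) = 0.5173.
Free chlorine required for 1.73 ppm HOCl: 1.73 / 0.5173 = 3.345 ppm.
FC to add: 3.345 − 0.3 = 3.045 mg/L as Cl₂.
Cl₂ equivalent: 3.045 mg/L × 621,000 L = 1891 g.
Product at 90.1% available Cl: 1891 / 0.901 = 2098 g.

2.10 kg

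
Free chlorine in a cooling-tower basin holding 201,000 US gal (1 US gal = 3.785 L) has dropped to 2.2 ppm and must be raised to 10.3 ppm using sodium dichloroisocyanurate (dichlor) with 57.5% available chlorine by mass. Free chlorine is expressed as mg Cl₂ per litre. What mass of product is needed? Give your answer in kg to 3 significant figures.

10.7 kg

Volume: 201,000 US gal × 3.785 L/gal = 760,785 L.
Chlorine deficit: 10.3 − 2.2 = 8.1 ppm = 8.1 mg/L as Cl₂.
Cl₂ equivalent needed: 8.1 mg/L × 760,785 L = 6,162,000 mg = 6162 g.
Product at 57.5% available chlorine: 6162 / 0.575 = 10,720 g.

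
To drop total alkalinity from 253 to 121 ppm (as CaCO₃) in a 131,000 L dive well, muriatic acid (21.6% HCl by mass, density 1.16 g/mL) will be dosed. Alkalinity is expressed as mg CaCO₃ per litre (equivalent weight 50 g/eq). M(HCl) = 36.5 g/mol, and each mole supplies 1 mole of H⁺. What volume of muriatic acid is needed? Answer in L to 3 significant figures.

Alkalinity to neutralize: (253 − 121) = 132 mg/L as CaCO₃ × 131,000 L = 17,290 g as CaCO₃.
Equivalents of H⁺ required: 17,290 ÷ 50 g/eq = 345.8 eq = 345.8 mol HCl.
Mass of HCl: 345.8 × 36.5 = 12,620 g.
Mass of 21.6% solution: 12,620 / 0.216 = 58,440 g.
Volume: 58,440 g ÷ 1.16 g/mL = 50,380 mL.

50.4 L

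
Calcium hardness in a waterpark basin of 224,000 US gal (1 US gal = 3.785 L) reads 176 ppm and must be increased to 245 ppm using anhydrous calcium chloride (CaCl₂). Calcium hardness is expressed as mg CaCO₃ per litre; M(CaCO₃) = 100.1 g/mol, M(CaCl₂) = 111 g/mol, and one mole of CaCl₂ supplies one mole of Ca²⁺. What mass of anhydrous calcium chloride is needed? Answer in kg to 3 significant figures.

Volume: 224,000 US gal × 3.785 L/gal = 847,840 L.
Hardness to add: (245 − 176) = 69 mg/L as CaCO₃ × 847,840 L = 58,500 g as CaCO₃.
Moles of Ca²⁺ (1 mol Ca²⁺ ≡ 1 mol CaCO₃): 58,500 / 100.1 g/mol = 584.4 mol.
Mass of CaCl₂: 584.4 × 111 = 64,870 g.

64.9 kg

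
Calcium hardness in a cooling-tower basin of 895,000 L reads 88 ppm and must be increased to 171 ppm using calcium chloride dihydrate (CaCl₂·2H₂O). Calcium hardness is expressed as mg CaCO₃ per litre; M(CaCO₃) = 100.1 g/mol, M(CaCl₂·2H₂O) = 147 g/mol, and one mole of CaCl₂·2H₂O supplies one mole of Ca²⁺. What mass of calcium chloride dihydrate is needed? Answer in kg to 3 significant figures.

109 kg

Hardness to add: (171 − 88) = 83 mg/L as CaCO₃ × 895,000 L = 74,280 g as CaCO₃.
Moles of Ca²⁺ (1 mol Ca²⁺ ≡ 1 mol CaCO₃): 74,280 / 100.1 g/mol = 742.1 mol.
Mass of CaCl₂·2H₂O: 742.1 × 147 = 109,100 g.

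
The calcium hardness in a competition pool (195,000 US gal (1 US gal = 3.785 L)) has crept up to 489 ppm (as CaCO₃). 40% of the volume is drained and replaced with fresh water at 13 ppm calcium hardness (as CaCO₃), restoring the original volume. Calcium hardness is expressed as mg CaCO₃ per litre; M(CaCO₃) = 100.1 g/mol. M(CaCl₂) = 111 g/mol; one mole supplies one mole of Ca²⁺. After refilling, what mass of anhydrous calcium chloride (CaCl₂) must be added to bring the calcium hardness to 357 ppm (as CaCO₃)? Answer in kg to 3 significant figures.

47.8 kg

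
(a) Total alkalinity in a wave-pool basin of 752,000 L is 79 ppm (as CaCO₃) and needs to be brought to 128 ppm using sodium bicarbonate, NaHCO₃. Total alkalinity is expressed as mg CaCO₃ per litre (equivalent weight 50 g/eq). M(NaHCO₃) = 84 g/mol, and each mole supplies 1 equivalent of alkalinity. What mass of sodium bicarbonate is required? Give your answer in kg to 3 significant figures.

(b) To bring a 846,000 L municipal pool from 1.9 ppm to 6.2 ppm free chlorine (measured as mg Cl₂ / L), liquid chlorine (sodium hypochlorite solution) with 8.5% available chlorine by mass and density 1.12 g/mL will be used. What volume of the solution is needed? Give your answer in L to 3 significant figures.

(a) 61.9 kg; (b) 38.2 L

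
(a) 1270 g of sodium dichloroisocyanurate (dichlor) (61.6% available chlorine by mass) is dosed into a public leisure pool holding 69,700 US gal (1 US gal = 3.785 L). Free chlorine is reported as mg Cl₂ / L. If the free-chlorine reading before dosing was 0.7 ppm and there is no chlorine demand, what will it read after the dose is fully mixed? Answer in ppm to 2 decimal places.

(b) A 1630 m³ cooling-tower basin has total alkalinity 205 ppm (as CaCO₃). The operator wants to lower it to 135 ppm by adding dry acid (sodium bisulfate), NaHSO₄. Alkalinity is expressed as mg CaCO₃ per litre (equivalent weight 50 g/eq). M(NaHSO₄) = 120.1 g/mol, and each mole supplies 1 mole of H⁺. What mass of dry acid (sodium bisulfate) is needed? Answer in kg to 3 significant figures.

(a) 3.67 ppm; (b) 274 kg

(a) Volume: 69,700 US gal × 3.785 L/gal = 263,814 L.
(a) Available chlorine delivered: 1270 g × 0.616 = 782.3 g as Cl₂.
(a) Concentration rise: 782.3 g / 263,814 L = 2.965 mg/L = 2.97 ppm.
(a) Final FC: 0.7 + 2.97 = 3.67 ppm.

(b) Volume: 1630 m³ = 1,630,000 L.
(b) Alkalinity to neutralize: (205 − 135) = 70 mg/L as CaCO₃ × 1,630,000 L = 114,100 g as CaCO₃.
(b) Equivalents of H⁺ required: 114,100 ÷ 50 g/eq = 2282 eq = 2282 mol NaHSO₄.
(b) Mass of NaHSO₄: 2282 × 120.1 = 274,100 g.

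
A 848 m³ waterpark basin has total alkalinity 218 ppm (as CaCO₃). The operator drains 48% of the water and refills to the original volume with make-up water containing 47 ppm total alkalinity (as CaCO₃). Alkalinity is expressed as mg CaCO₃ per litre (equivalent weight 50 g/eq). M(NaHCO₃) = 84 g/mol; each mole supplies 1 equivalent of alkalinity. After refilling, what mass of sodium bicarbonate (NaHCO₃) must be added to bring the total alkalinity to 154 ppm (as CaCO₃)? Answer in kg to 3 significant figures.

25.8 kg

Volume: 848 m³ = 848,000 L.
After draining 48% and refilling: 218 × 0.52 + 47 × 0.48 = 135.92 ppm.
Deficit to target: 154 − 135.92 = 18.08 mg/L.
As CaCO₃: 18.08 mg/L × 848,000 L = 15,330 g; ÷ 50 g/eq ÷ 1 = 306.6 mol NaHCO₃.
Mass: 306.6 × 84 = 25,760 g.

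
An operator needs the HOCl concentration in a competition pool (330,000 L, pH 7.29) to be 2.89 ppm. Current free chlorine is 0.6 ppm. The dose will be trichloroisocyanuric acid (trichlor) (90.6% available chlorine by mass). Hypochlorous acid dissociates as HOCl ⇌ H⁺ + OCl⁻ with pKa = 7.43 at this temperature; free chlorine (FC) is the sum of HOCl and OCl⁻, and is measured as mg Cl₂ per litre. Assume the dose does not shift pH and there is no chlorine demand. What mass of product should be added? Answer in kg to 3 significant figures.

1.60 kg

[OCl⁻]/[HOCl] = 10^(pH − pKa) = 10^(7.29 − 7.43) = 0.7244; fraction as HOCl = 1/(1 + 0.7244) = 0.5799.
Free chlorine required for 2.89 ppm HOCl: 2.89 / 0.5799 = 4.984 ppm.
FC to add: 4.984 − 0.6 = 4.384 mg/L as Cl₂.
Cl₂ equivalent: 4.384 mg/L × 330,000 L = 1447 g.
Product at 90.6% available Cl: 1447 / 0.906 = 1597 g.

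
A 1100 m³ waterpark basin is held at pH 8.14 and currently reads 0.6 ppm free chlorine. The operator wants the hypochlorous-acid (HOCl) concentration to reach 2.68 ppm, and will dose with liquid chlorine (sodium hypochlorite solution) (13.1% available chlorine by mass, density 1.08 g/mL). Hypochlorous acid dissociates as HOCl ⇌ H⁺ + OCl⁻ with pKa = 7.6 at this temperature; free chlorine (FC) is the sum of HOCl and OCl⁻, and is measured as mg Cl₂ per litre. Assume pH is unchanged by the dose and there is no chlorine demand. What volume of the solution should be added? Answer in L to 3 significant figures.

Volume: 1100 m³ = 1,100,000 L.
[OCl⁻]/[HOCl] = 10^(pH − pKa) = 10^(8.14 − 7.6) = 3.467; fraction as HOCl = 1/(1 + 3.467) = 0.2238.
Free chlorine required for 2.68 ppm HOCl: 2.68 / 0.2238 = 11.97 ppm.
FC to add: 11.97 − 0.6 = 11.37 mg/L as Cl₂.
Cl₂ equivalent: 11.37 mg/L × 1,100,000 L = 12,510 g.
Product at 13.1% available Cl: 12,510 / 0.131 = 95,490 g.
Volume: 95,490 g ÷ 1.08 g/mL = 88,420 mL.

88.4 L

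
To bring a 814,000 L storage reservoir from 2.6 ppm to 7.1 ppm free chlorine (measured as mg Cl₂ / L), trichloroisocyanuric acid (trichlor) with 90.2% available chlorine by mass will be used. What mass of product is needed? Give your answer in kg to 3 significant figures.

Chlorine deficit: 7.1 − 2.6 = 4.5 ppm = 4.5 mg/L as Cl₂.
Cl₂ equivalent needed: 4.5 mg/L × 814,000 L = 3,663,000 mg = 3663 g.
Product at 90.2% available chlorine: 3663 / 0.902 = 4061 g.

4.06 kg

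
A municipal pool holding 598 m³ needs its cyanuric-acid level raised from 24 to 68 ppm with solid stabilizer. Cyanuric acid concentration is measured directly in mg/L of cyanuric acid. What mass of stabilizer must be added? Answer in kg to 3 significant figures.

26.3 kg

Volume: 598 m³ = 598,000 L.
CYA to add: (68 − 24) = 44 mg/L × 598,000 L = 26,310 g cyanuric acid.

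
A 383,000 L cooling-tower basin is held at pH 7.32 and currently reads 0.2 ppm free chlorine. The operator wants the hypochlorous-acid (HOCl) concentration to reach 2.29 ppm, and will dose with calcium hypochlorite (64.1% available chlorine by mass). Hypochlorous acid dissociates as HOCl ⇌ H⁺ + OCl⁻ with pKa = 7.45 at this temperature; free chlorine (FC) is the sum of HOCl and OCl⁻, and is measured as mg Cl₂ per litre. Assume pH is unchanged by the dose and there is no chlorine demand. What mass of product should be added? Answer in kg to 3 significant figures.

2.26 kg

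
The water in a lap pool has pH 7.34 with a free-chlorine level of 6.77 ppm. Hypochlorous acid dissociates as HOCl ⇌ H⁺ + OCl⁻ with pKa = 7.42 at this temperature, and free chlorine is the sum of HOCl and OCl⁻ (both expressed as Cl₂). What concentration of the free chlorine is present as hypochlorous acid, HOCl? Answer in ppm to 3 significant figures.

3.70 ppm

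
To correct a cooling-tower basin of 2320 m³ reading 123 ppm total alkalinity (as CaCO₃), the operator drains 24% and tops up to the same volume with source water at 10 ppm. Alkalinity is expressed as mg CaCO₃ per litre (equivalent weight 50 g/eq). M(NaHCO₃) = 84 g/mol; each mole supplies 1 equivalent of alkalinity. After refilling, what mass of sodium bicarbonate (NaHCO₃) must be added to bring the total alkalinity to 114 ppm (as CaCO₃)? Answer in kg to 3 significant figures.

70.6 kg

Volume: 2320 m³ = 2,320,000 L.
After draining 24% and refilling: 123 × 0.76 + 10 × 0.24 = 95.88 ppm.
Deficit to target: 114 − 95.88 = 18.12 mg/L.
As CaCO₃: 18.12 mg/L × 2,320,000 L = 42,040 g; ÷ 50 g/eq ÷ 1 = 840.8 mol NaHCO₃.
Mass: 840.8 × 84 = 70,620 g.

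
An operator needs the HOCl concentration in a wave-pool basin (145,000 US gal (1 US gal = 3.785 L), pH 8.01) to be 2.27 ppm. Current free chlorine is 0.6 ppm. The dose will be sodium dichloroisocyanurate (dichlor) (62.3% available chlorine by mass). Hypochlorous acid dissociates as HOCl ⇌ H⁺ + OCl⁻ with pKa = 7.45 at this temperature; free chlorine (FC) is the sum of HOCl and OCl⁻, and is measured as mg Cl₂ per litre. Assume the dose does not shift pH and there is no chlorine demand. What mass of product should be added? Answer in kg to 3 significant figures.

Volume: 145,000 US gal × 3.785 L/gal = 548,825 L.
[OCl⁻]/[HOCl] = 10^(pH − pKa) = 10^(8.01 − 7.45) = 3.631; fraction as HOCl = 1/(1 + 3.631) = 0.2159.
Free chlorine required for 2.27 ppm HOCl: 2.27 / 0.2159 = 10.51 ppm.
FC to add: 10.51 − 0.6 = 9.912 mg/L as Cl₂.
Cl₂ equivalent: 9.912 mg/L × 548,825 L = 5440 g.
Product at 62.3% available Cl: 5440 / 0.623 = 8732 g.

8.73 kg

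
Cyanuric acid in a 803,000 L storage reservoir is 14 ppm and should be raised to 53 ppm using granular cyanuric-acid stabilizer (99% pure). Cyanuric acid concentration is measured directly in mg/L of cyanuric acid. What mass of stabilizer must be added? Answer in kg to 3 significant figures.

31.6 kg

CYA to add: (53 − 14) = 39 mg/L × 803,000 L = 31,320 g cyanuric acid.
At 99% purity: 31,320 / 0.99 = 31,630 g product.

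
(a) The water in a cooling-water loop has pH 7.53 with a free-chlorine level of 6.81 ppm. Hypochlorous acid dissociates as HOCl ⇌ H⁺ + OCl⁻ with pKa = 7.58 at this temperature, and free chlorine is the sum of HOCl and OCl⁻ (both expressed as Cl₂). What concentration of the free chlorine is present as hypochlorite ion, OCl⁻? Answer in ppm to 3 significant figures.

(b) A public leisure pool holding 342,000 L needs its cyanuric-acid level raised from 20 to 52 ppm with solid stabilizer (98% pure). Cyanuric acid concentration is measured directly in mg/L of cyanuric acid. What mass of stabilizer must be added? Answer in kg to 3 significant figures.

(a) [OCl⁻]/[HOCl] = 10^(pH − pKa) = 10^(7.53 − 7.58) = 10^-0.05 = 0.8913.
(a) Fraction as HOCl = 1 / (1 + 0.8913) = 0.5288.
(a) OCl⁻ = (1 − 0.5288) × 6.81 ppm = 3.209 ppm.

(b) CYA to add: (52 − 20) = 32 mg/L × 342,000 L = 10,940 g cyanuric acid.
(b) At 98% purity: 10,940 / 0.98 = 11,170 g product.

(a) 3.21 ppm; (b) 11.2 kg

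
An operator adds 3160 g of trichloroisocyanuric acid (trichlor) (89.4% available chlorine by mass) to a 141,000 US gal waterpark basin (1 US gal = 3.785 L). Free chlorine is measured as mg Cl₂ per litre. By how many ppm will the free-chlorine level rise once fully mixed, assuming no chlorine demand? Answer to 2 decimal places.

5.29 ppm

Volume: 141,000 US gal × 3.785 L/gal = 533,685 L.
Available chlorine delivered: 3160 g × 0.894 = 2825 g as Cl₂.
Concentration rise: 2825 g / 533,685 L = 5.293 mg/L = 5.29 ppm.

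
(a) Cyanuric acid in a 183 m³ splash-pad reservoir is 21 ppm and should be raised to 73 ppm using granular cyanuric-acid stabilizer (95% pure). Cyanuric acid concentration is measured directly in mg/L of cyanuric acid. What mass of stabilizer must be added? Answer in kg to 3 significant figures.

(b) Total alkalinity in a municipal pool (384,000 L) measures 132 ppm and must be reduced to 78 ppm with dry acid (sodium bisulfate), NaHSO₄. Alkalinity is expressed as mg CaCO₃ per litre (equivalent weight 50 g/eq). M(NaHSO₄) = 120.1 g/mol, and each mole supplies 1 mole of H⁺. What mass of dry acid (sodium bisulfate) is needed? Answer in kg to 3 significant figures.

(a) 10.0 kg; (b) 49.8 kg

(a) Volume: 183 m³ = 183,000 L.
(a) CYA to add: (73 − 21) = 52 mg/L × 183,000 L = 9516 g cyanuric acid.
(a) At 95% purity: 9516 / 0.95 = 10,020 g product.

(b) Alkalinity to neutralize: (132 − 78) = 54 mg/L as CaCO₃ × 384,000 L = 20,740 g as CaCO₃.
(b) Equivalents of H⁺ required: 20,740 ÷ 50 g/eq = 414.7 eq = 414.7 mol NaHSO₄.
(b) Mass of NaHSO₄: 414.7 × 120.1 = 49,810 g.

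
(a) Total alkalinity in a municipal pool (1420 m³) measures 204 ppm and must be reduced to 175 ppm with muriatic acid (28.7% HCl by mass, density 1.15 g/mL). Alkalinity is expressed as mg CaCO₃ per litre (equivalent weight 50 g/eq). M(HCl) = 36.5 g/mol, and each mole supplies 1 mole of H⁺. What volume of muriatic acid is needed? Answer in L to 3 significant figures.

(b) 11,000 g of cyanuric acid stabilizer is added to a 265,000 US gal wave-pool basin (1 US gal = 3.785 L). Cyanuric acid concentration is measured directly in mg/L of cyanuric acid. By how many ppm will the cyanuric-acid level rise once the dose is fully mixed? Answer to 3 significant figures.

(a) Volume: 1420 m³ = 1,420,000 L.
(a) Alkalinity to neutralize: (204 − 175) = 29 mg/L as CaCO₃ × 1,420,000 L = 41,180 g as CaCO₃.
(a) Equivalents of H⁺ required: 41,180 ÷ 50 g/eq = 823.6 eq = 823.6 mol HCl.
(a) Mass of HCl: 823.6 × 36.5 = 30,060 g.
(a) Mass of 28.7% solution: 30,060 / 0.287 = 104,700 g.
(a) Volume: 104,700 g ÷ 1.15 g/mL = 91,080 mL.

(b) Volume: 265,000 US gal × 3.785 L/gal = 1,003,025 L.
(b) Rise: 11,000 g / 1,003,025 L × 1000 = 10.97 mg/L.

(a) 91.1 L; (b) 11.0 ppm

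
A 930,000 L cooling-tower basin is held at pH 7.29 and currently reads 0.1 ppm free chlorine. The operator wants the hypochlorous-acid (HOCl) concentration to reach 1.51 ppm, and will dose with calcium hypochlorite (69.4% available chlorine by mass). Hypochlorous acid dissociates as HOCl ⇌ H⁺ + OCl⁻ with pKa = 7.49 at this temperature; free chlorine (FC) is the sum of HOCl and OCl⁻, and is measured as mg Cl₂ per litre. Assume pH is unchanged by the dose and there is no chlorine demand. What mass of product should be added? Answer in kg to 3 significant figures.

[OCl⁻]/[HOCl] = 10^(pH − pKa) = 10^(7.29 − 7.49) = 0.631; fraction as HOCl = 1/(1 + 0.631) = 0.6131.
Free chlorine required for 1.51 ppm HOCl: 1.51 / 0.6131 = 2.463 ppm.
FC to add: 2.463 − 0.1 = 2.363 mg/L as Cl₂.
Cl₂ equivalent: 2.363 mg/L × 930,000 L = 2197 g.
Product at 69.4% available Cl: 2197 / 0.694 = 3166 g.

3.17 kg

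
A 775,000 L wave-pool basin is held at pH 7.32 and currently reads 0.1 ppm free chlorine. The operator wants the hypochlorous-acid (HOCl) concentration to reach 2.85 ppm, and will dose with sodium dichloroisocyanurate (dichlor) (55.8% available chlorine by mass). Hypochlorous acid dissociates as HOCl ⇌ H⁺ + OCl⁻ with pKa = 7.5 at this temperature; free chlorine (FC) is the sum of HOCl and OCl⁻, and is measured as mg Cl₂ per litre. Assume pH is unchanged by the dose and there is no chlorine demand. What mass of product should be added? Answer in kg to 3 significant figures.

[OCl⁻]/[HOCl] = 10^(pH − pKa) = 10^(7.32 − 7.5) = 0.6607; fraction as HOCl = 1/(1 + 0.6607) = 0.6022.
Free chlorine required for 2.85 ppm HOCl: 2.85 / 0.6022 = 4.733 ppm.
FC to add: 4.733 − 0.1 = 4.633 mg/L as Cl₂.
Cl₂ equivalent: 4.633 mg/L × 775,000 L = 3591 g.
Product at 55.8% available Cl: 3591 / 0.558 = 6435 g.

6.43 kg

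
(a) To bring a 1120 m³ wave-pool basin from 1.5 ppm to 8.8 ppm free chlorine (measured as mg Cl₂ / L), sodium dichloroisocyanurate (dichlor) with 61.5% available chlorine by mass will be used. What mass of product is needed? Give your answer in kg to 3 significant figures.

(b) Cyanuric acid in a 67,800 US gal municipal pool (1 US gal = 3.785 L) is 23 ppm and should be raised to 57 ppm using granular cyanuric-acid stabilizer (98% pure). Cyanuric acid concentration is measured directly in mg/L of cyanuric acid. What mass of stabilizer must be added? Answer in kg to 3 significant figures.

(a) 13.3 kg; (b) 8.90 kg

(a) Volume: 1120 m³ = 1,120,000 L.
(a) Chlorine deficit: 8.8 − 1.5 = 7.3 ppm = 7.3 mg/L as Cl₂.
(a) Cl₂ equivalent needed: 7.3 mg/L × 1,120,000 L = 8,176,000 mg = 8176 g.
(a) Product at 61.5% available chlorine: 8176 / 0.615 = 13,290 g.

(b) Volume: 67,800 US gal × 3.785 L/gal = 256,623 L.
(b) CYA to add: (57 − 23) = 34 mg/L × 256,623 L = 8725 g cyanuric acid.
(b) At 98% purity: 8725 / 0.98 = 8903 g product.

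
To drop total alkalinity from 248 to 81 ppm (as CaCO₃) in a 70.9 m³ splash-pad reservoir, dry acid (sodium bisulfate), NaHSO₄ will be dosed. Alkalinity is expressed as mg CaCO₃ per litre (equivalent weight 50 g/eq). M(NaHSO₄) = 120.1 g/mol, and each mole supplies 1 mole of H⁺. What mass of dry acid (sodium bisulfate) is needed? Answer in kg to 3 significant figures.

28.4 kg

Volume: 70.9 m³ = 70,900 L.
Alkalinity to neutralize: (248 − 81) = 167 mg/L as CaCO₃ × 70,900 L = 11,840 g as CaCO₃.
Equivalents of H⁺ required: 11,840 ÷ 50 g/eq = 236.8 eq = 236.8 mol NaHSO₄.
Mass of NaHSO₄: 236.8 × 120.1 = 28,440 g.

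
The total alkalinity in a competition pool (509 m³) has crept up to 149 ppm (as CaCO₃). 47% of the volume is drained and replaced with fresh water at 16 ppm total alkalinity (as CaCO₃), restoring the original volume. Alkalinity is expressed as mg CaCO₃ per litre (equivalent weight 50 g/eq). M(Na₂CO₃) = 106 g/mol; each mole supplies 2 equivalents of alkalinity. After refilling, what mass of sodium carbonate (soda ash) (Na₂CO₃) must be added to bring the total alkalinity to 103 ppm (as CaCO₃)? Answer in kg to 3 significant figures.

Volume: 509 m³ = 509,000 L.
After draining 47% and refilling: 149 × 0.53 + 16 × 0.47 = 86.49 ppm.
Deficit to target: 103 − 86.49 = 16.51 mg/L.
As CaCO₃: 16.51 mg/L × 509,000 L = 8404 g; ÷ 50 g/eq ÷ 2 = 84.04 mol Na₂CO₃.
Mass: 84.04 × 106 = 8908 g.

8.91 kg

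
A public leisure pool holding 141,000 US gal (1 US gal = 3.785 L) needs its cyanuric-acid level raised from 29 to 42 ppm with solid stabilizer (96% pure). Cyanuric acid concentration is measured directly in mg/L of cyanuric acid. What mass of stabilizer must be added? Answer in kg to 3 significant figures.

7.23 kg

Volume: 141,000 US gal × 3.785 L/gal = 533,685 L.
CYA to add: (42 − 29) = 13 mg/L × 533,685 L = 6938 g cyanuric acid.
At 96% purity: 6938 / 0.96 = 7227 g product.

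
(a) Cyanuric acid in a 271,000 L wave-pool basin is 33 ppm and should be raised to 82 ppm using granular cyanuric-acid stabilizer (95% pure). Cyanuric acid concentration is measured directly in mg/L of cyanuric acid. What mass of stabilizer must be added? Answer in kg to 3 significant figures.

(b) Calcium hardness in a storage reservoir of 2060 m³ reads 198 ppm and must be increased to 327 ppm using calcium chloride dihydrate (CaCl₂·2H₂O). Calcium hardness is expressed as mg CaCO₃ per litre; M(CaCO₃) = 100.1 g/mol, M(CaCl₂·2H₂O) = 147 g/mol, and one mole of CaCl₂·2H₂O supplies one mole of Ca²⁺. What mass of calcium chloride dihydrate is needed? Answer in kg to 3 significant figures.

(a) CYA to add: (82 − 33) = 49 mg/L × 271,000 L = 13,280 g cyanuric acid.
(a) At 95% purity: 13,280 / 0.95 = 13,980 g product.

(b) Volume: 2060 m³ = 2,060,000 L.
(b) Hardness to add: (327 − 198) = 129 mg/L as CaCO₃ × 2,060,000 L = 265,700 g as CaCO₃.
(b) Moles of Ca²⁺ (1 mol Ca²⁺ ≡ 1 mol CaCO₃): 265,700 / 100.1 g/mol = 2655 mol.
(b) Mass of CaCl₂·2H₂O: 2655 × 147 = 390,200 g.

(a) 14.0 kg; (b) 390 kg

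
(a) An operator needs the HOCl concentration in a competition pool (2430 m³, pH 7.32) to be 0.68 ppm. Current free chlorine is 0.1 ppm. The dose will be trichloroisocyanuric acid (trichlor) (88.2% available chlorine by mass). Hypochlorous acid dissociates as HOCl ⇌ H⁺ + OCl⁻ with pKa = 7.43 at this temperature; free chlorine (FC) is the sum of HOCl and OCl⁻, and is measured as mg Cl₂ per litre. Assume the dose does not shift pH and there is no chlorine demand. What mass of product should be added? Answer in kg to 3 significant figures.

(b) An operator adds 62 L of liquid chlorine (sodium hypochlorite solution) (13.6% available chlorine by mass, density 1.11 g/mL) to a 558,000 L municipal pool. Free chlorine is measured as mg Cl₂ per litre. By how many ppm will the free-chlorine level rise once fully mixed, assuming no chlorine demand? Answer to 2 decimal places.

(a) 3.05 kg; (b) 16.77 ppm

(a) Volume: 2430 m³ = 2,430,000 L.
(a) [OCl⁻]/[HOCl] = 10^(pH − pKa) = 10^(7.32 − 7.43) = 0.7762; fraction as HOCl = 1/(1 + 0.7762) = 0.563.
(a) Free chlorine required for 0.68 ppm HOCl: 0.68 / 0.563 = 1.208 ppm.
(a) FC to add: 1.208 − 0.1 = 1.108 mg/L as Cl₂.
(a) Cl₂ equivalent: 1.108 mg/L × 2,430,000 L = 2692 g.
(a) Product at 88.2% available Cl: 2692 / 0.882 = 3052 g.

(b) Mass of solution: 62 L × 1000 mL/L × 1.11 g/mL = 68,820 g.
(b) Available chlorine delivered: 68,820 g × 0.136 = 9360 g as Cl₂.
(b) Concentration rise: 9360 g / 558,000 L = 16.77 mg/L = 16.77 ppm.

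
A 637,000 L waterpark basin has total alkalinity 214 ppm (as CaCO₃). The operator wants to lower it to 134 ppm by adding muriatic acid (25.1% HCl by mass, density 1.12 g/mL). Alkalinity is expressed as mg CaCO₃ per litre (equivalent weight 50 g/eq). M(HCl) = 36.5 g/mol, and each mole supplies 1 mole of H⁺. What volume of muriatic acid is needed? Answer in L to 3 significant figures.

Alkalinity to neutralize: (214 − 134) = 80 mg/L as CaCO₃ × 637,000 L = 50,960 g as CaCO₃.
Equivalents of H⁺ required: 50,960 ÷ 50 g/eq = 1019 eq = 1019 mol HCl.
Mass of HCl: 1019 × 36.5 = 37,200 g.
Mass of 25.1% solution: 37,200 / 0.251 = 148,200 g.
Volume: 148,200 g ÷ 1.12 g/mL = 132,300 mL.

132 L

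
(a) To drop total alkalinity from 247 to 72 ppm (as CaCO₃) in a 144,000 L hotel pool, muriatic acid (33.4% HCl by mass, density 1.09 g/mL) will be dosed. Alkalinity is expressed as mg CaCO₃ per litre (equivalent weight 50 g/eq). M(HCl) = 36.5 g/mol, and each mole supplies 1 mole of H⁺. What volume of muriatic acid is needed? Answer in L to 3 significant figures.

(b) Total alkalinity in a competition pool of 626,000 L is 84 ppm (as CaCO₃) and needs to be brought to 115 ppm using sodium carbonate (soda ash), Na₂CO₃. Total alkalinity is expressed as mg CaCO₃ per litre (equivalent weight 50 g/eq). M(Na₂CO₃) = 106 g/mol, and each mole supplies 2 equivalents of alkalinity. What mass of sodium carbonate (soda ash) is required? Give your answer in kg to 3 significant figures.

(a) Alkalinity to neutralize: (247 − 72) = 175 mg/L as CaCO₃ × 144,000 L = 25,200 g as CaCO₃.
(a) Equivalents of H⁺ required: 25,200 ÷ 50 g/eq = 504 eq = 504 mol HCl.
(a) Mass of HCl: 504 × 36.5 = 18,400 g.
(a) Mass of 33.4% solution: 18,400 / 0.334 = 55,080 g.
(a) Volume: 55,080 g ÷ 1.09 g/mL = 50,530 mL.

(b) Alkalinity to add: (115 − 84) = 31 mg/L as CaCO₃ × 626,000 L = 19,410 g as CaCO₃.
(b) Equivalents: 19,410 g ÷ 50 g/eq = 388.1 eq.
(b) Each mole of Na₂CO₃ supplies 2 eq, so 388.1 / 2 = 194.1 mol.
(b) Mass: 194.1 mol × 106 g/mol = 20,570 g.

(a) 50.5 L; (b) 20.6 kg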